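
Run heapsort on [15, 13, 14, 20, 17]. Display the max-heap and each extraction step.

Build heap: [20, 17, 14, 13, 15]
Extract 20: [17, 15, 14, 13, 20]
Extract 17: [15, 13, 14, 17, 20]
Extract 15: [14, 13, 15, 17, 20]
Extract 14: [13, 14, 15, 17, 20]


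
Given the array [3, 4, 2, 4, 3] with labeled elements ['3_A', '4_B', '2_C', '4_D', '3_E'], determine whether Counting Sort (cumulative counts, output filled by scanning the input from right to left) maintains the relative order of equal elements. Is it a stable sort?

Trace Counting Sort on the labeled array (the key is the number; the letter only tracks identity):
  Counts for values 0..4: [0, 0, 1, 2, 2]
  Cumulative counts: [0, 0, 1, 3, 5]
  Scan right to left: place 3_E at output index 2
  Scan right to left: place 4_D at output index 4
  Scan right to left: place 2_C at output index 0
  Scan right to left: place 4_B at output index 3
  Scan right to left: place 3_A at output index 1
  Output: [2_C, 3_A, 3_E, 4_B, 4_D]
Equal keys:
  value 3: originally 3_A, 3_E; after sorting 3_A, 3_E -> order preserved
  value 4: originally 4_B, 4_D; after sorting 4_B, 4_D -> order preserved
All equal keys kept their original relative order. Counting Sort is stable: scanning the input right to left with decreasing cumulative counts places later duplicates at later output positions.
Answer: Stable


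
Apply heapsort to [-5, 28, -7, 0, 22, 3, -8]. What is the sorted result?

Build heap: [28, 22, 3, 0, -5, -7, -8]
Extract 28: [22, 0, 3, -8, -5, -7, 28]
Extract 22: [3, 0, -7, -8, -5, 22, 28]
Extract 3: [0, -5, -7, -8, 3, 22, 28]
Extract 0: [-5, -8, -7, 0, 3, 22, 28]
Extract -5: [-7, -8, -5, 0, 3, 22, 28]
Extract -7: [-8, -7, -5, 0, 3, 22, 28]


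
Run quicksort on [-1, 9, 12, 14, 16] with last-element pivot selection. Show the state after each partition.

Partition 1: pivot=16 at index 4 -> [-1, 9, 12, 14, 16]
Partition 2: pivot=14 at index 3 -> [-1, 9, 12, 14, 16]
Partition 3: pivot=12 at index 2 -> [-1, 9, 12, 14, 16]
Partition 4: pivot=9 at index 1 -> [-1, 9, 12, 14, 16]


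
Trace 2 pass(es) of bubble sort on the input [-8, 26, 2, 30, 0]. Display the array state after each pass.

After pass 1: [-8, 2, 26, 0, 30] (2 swaps)
After pass 2: [-8, 2, 0, 26, 30] (1 swaps)
Total swaps: 3


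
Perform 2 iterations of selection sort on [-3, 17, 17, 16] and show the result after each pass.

Pass 1: Select minimum -3 at index 0, swap -> [-3, 17, 17, 16]
Pass 2: Select minimum 16 at index 3, swap -> [-3, 16, 17, 17]


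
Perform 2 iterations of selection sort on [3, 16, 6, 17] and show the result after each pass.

Pass 1: Select minimum 3 at index 0, swap -> [3, 16, 6, 17]
Pass 2: Select minimum 6 at index 2, swap -> [3, 6, 16, 17]


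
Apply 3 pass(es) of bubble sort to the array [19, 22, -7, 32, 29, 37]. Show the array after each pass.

After pass 1: [19, -7, 22, 29, 32, 37] (2 swaps)
After pass 2: [-7, 19, 22, 29, 32, 37] (1 swaps)
After pass 3: [-7, 19, 22, 29, 32, 37] (0 swaps)
Total swaps: 3


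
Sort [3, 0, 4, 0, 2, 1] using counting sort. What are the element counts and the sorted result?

Count array: [2, 1, 1, 1, 1]
(count[i] = number of elements equal to i)
Cumulative count: [2, 3, 4, 5, 6]
Sorted: [0, 0, 1, 2, 3, 4]


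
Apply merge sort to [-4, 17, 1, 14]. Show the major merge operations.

Divide and conquer:
  Merge [-4] + [17] -> [-4, 17]
  Merge [1] + [14] -> [1, 14]
  Merge [-4, 17] + [1, 14] -> [-4, 1, 14, 17]


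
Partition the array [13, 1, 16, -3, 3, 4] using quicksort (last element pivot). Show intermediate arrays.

Partition 1: pivot=4 at index 3 -> [1, -3, 3, 4, 16, 13]
Partition 2: pivot=3 at index 2 -> [1, -3, 3, 4, 16, 13]
Partition 3: pivot=-3 at index 0 -> [-3, 1, 3, 4, 16, 13]
Partition 4: pivot=13 at index 4 -> [-3, 1, 3, 4, 13, 16]


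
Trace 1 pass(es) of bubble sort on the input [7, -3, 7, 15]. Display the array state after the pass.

After pass 1: [-3, 7, 7, 15] (1 swaps)
Total swaps: 1


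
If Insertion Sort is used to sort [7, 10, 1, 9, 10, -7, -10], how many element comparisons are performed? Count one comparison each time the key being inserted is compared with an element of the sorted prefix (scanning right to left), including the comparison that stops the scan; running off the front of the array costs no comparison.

Insert 10: 7 <= 10 (stop) = 1 comparison(s) -> [7, 10, 1, 9, 10, -7, -10]
Insert 1: 10 > 1 (shift), 7 > 1 (shift), reached front = 2 comparison(s) -> [1, 7, 10, 9, 10, -7, -10]
Insert 9: 10 > 9 (shift), 7 <= 9 (stop) = 2 comparison(s) -> [1, 7, 9, 10, 10, -7, -10]
Insert 10: 10 <= 10 (stop) = 1 comparison(s) -> [1, 7, 9, 10, 10, -7, -10]
Insert -7: 10 > -7 (shift), 10 > -7 (shift), 9 > -7 (shift), 7 > -7 (shift), 1 > -7 (shift), reached front = 5 comparison(s) -> [-7, 1, 7, 9, 10, 10, -10]
Insert -10: 10 > -10 (shift), 10 > -10 (shift), 9 > -10 (shift), 7 > -10 (shift), 1 > -10 (shift), -7 > -10 (shift), reached front = 6 comparison(s) -> [-10, -7, 1, 7, 9, 10, 10]
Total comparisons: 1 + 2 + 2 + 1 + 5 + 6 = 17


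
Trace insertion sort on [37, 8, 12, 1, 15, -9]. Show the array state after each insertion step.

First element 37 is already 'sorted'
Insert 8: shifted 1 elements -> [8, 37, 12, 1, 15, -9]
Insert 12: shifted 1 elements -> [8, 12, 37, 1, 15, -9]
Insert 1: shifted 3 elements -> [1, 8, 12, 37, 15, -9]
Insert 15: shifted 1 elements -> [1, 8, 12, 15, 37, -9]
Insert -9: shifted 5 elements -> [-9, 1, 8, 12, 15, 37]


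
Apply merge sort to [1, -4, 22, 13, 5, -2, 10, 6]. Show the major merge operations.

Divide and conquer:
  Merge [1] + [-4] -> [-4, 1]
  Merge [22] + [13] -> [13, 22]
  Merge [-4, 1] + [13, 22] -> [-4, 1, 13, 22]
  Merge [5] + [-2] -> [-2, 5]
  Merge [10] + [6] -> [6, 10]
  Merge [-2, 5] + [6, 10] -> [-2, 5, 6, 10]
  Merge [-4, 1, 13, 22] + [-2, 5, 6, 10] -> [-4, -2, 1, 5, 6, 10, 13, 22]


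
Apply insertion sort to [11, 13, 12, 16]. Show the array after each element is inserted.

First element 11 is already 'sorted'
Insert 13: shifted 0 elements -> [11, 13, 12, 16]
Insert 12: shifted 1 elements -> [11, 12, 13, 16]
Insert 16: shifted 0 elements -> [11, 12, 13, 16]


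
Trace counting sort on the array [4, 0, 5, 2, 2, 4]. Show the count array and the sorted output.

Count array: [1, 0, 2, 0, 2, 1]
(count[i] = number of elements equal to i)
Cumulative count: [1, 1, 3, 3, 5, 6]
Sorted: [0, 2, 2, 4, 4, 5]


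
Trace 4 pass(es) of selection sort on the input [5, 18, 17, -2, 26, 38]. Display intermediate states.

Pass 1: Select minimum -2 at index 3, swap -> [-2, 18, 17, 5, 26, 38]
Pass 2: Select minimum 5 at index 3, swap -> [-2, 5, 17, 18, 26, 38]
Pass 3: Select minimum 17 at index 2, swap -> [-2, 5, 17, 18, 26, 38]
Pass 4: Select minimum 18 at index 3, swap -> [-2, 5, 17, 18, 26, 38]


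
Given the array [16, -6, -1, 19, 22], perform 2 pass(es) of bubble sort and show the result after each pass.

After pass 1: [-6, -1, 16, 19, 22] (2 swaps)
After pass 2: [-6, -1, 16, 19, 22] (0 swaps)
Total swaps: 2


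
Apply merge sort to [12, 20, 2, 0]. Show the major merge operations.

Divide and conquer:
  Merge [12] + [20] -> [12, 20]
  Merge [2] + [0] -> [0, 2]
  Merge [12, 20] + [0, 2] -> [0, 2, 12, 20]


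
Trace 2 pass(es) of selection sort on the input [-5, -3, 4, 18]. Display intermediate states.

Pass 1: Select minimum -5 at index 0, swap -> [-5, -3, 4, 18]
Pass 2: Select minimum -3 at index 1, swap -> [-5, -3, 4, 18]


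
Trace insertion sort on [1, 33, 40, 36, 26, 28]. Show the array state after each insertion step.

First element 1 is already 'sorted'
Insert 33: shifted 0 elements -> [1, 33, 40, 36, 26, 28]
Insert 40: shifted 0 elements -> [1, 33, 40, 36, 26, 28]
Insert 36: shifted 1 elements -> [1, 33, 36, 40, 26, 28]
Insert 26: shifted 3 elements -> [1, 26, 33, 36, 40, 28]
Insert 28: shifted 3 elements -> [1, 26, 28, 33, 36, 40]


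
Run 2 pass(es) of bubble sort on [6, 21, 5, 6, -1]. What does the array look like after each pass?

After pass 1: [6, 5, 6, -1, 21] (3 swaps)
After pass 2: [5, 6, -1, 6, 21] (2 swaps)
Total swaps: 5


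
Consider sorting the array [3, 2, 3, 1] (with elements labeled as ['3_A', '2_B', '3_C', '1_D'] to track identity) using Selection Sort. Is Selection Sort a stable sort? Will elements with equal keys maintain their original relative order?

Trace Selection Sort on the labeled array (the key is the number; the letter only tracks identity):
  Pass 1: minimum of unsorted part is 1_D at index 3; swap it with 3_A at index 0 -> [1_D, 2_B, 3_C, 3_A]
  Pass 2: minimum 2_B is already at index 1; no swap -> [1_D, 2_B, 3_C, 3_A]
  Pass 3: minimum 3_C is already at index 2; no swap -> [1_D, 2_B, 3_C, 3_A]
Final order: [1_D, 2_B, 3_C, 3_A]
Equal keys:
  value 3: originally 3_A, 3_C; after sorting 3_C, 3_A -> order changed
Equal keys were reordered, so Selection Sort is not stable: the long-range swap that moves the minimum into place can carry an element past an equal key. (One such input is enough; an unstable sort may happen to preserve order on other inputs, but it gives no guarantee.)
Answer: Not stable


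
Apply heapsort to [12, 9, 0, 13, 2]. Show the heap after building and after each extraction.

Build heap: [13, 12, 0, 9, 2]
Extract 13: [12, 9, 0, 2, 13]
Extract 12: [9, 2, 0, 12, 13]
Extract 9: [2, 0, 9, 12, 13]
Extract 2: [0, 2, 9, 12, 13]


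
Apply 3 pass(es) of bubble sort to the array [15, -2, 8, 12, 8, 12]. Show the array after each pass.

After pass 1: [-2, 8, 12, 8, 12, 15] (5 swaps)
After pass 2: [-2, 8, 8, 12, 12, 15] (1 swaps)
After pass 3: [-2, 8, 8, 12, 12, 15] (0 swaps)
Total swaps: 6


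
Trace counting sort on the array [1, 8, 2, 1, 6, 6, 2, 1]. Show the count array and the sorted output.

Count array: [0, 3, 2, 0, 0, 0, 2, 0, 1]
(count[i] = number of elements equal to i)
Cumulative count: [0, 3, 5, 5, 5, 5, 7, 7, 8]
Sorted: [1, 1, 1, 2, 2, 6, 6, 8]


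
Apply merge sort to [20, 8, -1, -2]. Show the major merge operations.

Divide and conquer:
  Merge [20] + [8] -> [8, 20]
  Merge [-1] + [-2] -> [-2, -1]
  Merge [8, 20] + [-2, -1] -> [-2, -1, 8, 20]


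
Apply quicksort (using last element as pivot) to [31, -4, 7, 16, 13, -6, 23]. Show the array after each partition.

Partition 1: pivot=23 at index 5 -> [-4, 7, 16, 13, -6, 23, 31]
Partition 2: pivot=-6 at index 0 -> [-6, 7, 16, 13, -4, 23, 31]
Partition 3: pivot=-4 at index 1 -> [-6, -4, 16, 13, 7, 23, 31]
Partition 4: pivot=7 at index 2 -> [-6, -4, 7, 13, 16, 23, 31]
Partition 5: pivot=16 at index 4 -> [-6, -4, 7, 13, 16, 23, 31]


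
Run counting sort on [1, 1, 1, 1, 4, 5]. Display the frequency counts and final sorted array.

Count array: [0, 4, 0, 0, 1, 1]
(count[i] = number of elements equal to i)
Cumulative count: [0, 4, 4, 4, 5, 6]
Sorted: [1, 1, 1, 1, 4, 5]


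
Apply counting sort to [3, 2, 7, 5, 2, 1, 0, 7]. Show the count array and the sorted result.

Count array: [1, 1, 2, 1, 0, 1, 0, 2]
(count[i] = number of elements equal to i)
Cumulative count: [1, 2, 4, 5, 5, 6, 6, 8]
Sorted: [0, 1, 2, 2, 3, 5, 7, 7]


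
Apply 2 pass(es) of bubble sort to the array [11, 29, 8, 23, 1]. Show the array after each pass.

After pass 1: [11, 8, 23, 1, 29] (3 swaps)
After pass 2: [8, 11, 1, 23, 29] (2 swaps)
Total swaps: 5


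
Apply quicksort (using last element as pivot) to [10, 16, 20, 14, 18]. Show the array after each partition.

Partition 1: pivot=18 at index 3 -> [10, 16, 14, 18, 20]
Partition 2: pivot=14 at index 1 -> [10, 14, 16, 18, 20]


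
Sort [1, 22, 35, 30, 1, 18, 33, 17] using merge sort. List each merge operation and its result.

Divide and conquer:
  Merge [1] + [22] -> [1, 22]
  Merge [35] + [30] -> [30, 35]
  Merge [1, 22] + [30, 35] -> [1, 22, 30, 35]
  Merge [1] + [18] -> [1, 18]
  Merge [33] + [17] -> [17, 33]
  Merge [1, 18] + [17, 33] -> [1, 17, 18, 33]
  Merge [1, 22, 30, 35] + [1, 17, 18, 33] -> [1, 1, 17, 18, 22, 30, 33, 35]


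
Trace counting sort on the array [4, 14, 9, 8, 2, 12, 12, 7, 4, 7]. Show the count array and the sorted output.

Count array: [0, 0, 1, 0, 2, 0, 0, 2, 1, 1, 0, 0, 2, 0, 1]
(count[i] = number of elements equal to i)
Cumulative count: [0, 0, 1, 1, 3, 3, 3, 5, 6, 7, 7, 7, 9, 9, 10]
Sorted: [2, 4, 4, 7, 7, 8, 9, 12, 12, 14]


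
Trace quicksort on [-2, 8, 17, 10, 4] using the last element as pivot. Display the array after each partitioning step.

Partition 1: pivot=4 at index 1 -> [-2, 4, 17, 10, 8]
Partition 2: pivot=8 at index 2 -> [-2, 4, 8, 10, 17]
Partition 3: pivot=17 at index 4 -> [-2, 4, 8, 10, 17]


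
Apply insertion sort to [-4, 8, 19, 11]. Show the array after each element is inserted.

First element -4 is already 'sorted'
Insert 8: shifted 0 elements -> [-4, 8, 19, 11]
Insert 19: shifted 0 elements -> [-4, 8, 19, 11]
Insert 11: shifted 1 elements -> [-4, 8, 11, 19]


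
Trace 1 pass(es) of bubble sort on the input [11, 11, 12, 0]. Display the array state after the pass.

After pass 1: [11, 11, 0, 12] (1 swaps)
Total swaps: 1


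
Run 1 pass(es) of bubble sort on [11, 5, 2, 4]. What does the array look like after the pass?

After pass 1: [5, 2, 4, 11] (3 swaps)
Total swaps: 3


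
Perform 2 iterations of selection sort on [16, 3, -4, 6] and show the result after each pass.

Pass 1: Select minimum -4 at index 2, swap -> [-4, 3, 16, 6]
Pass 2: Select minimum 3 at index 1, swap -> [-4, 3, 16, 6]


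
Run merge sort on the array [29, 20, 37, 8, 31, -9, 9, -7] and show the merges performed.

Divide and conquer:
  Merge [29] + [20] -> [20, 29]
  Merge [37] + [8] -> [8, 37]
  Merge [20, 29] + [8, 37] -> [8, 20, 29, 37]
  Merge [31] + [-9] -> [-9, 31]
  Merge [9] + [-7] -> [-7, 9]
  Merge [-9, 31] + [-7, 9] -> [-9, -7, 9, 31]
  Merge [8, 20, 29, 37] + [-9, -7, 9, 31] -> [-9, -7, 8, 9, 20, 29, 31, 37]


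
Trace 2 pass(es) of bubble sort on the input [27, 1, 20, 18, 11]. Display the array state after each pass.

After pass 1: [1, 20, 18, 11, 27] (4 swaps)
After pass 2: [1, 18, 11, 20, 27] (2 swaps)
Total swaps: 6


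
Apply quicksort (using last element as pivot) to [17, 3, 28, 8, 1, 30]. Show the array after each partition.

Partition 1: pivot=30 at index 5 -> [17, 3, 28, 8, 1, 30]
Partition 2: pivot=1 at index 0 -> [1, 3, 28, 8, 17, 30]
Partition 3: pivot=17 at index 3 -> [1, 3, 8, 17, 28, 30]
Partition 4: pivot=8 at index 2 -> [1, 3, 8, 17, 28, 30]


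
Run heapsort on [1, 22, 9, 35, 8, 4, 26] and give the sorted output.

Build heap: [35, 22, 26, 1, 8, 4, 9]
Extract 35: [26, 22, 9, 1, 8, 4, 35]
Extract 26: [22, 8, 9, 1, 4, 26, 35]
Extract 22: [9, 8, 4, 1, 22, 26, 35]
Extract 9: [8, 1, 4, 9, 22, 26, 35]
Extract 8: [4, 1, 8, 9, 22, 26, 35]
Extract 4: [1, 4, 8, 9, 22, 26, 35]


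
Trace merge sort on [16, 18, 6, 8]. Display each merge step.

Divide and conquer:
  Merge [16] + [18] -> [16, 18]
  Merge [6] + [8] -> [6, 8]
  Merge [16, 18] + [6, 8] -> [6, 8, 16, 18]


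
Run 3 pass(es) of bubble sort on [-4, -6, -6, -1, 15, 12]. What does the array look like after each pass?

After pass 1: [-6, -6, -4, -1, 12, 15] (3 swaps)
After pass 2: [-6, -6, -4, -1, 12, 15] (0 swaps)
After pass 3: [-6, -6, -4, -1, 12, 15] (0 swaps)
Total swaps: 3


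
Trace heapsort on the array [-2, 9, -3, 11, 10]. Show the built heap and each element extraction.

Build heap: [11, 10, -3, 9, -2]
Extract 11: [10, 9, -3, -2, 11]
Extract 10: [9, -2, -3, 10, 11]
Extract 9: [-2, -3, 9, 10, 11]
Extract -2: [-3, -2, 9, 10, 11]


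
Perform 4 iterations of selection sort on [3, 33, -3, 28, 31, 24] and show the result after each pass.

Pass 1: Select minimum -3 at index 2, swap -> [-3, 33, 3, 28, 31, 24]
Pass 2: Select minimum 3 at index 2, swap -> [-3, 3, 33, 28, 31, 24]
Pass 3: Select minimum 24 at index 5, swap -> [-3, 3, 24, 28, 31, 33]
Pass 4: Select minimum 28 at index 3, swap -> [-3, 3, 24, 28, 31, 33]


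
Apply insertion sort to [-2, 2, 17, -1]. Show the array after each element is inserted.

First element -2 is already 'sorted'
Insert 2: shifted 0 elements -> [-2, 2, 17, -1]
Insert 17: shifted 0 elements -> [-2, 2, 17, -1]
Insert -1: shifted 2 elements -> [-2, -1, 2, 17]


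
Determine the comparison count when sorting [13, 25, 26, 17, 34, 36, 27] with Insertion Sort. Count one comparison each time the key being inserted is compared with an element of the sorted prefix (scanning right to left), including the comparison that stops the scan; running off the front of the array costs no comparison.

Insert 25: 13 <= 25 (stop) = 1 comparison(s) -> [13, 25, 26, 17, 34, 36, 27]
Insert 26: 25 <= 26 (stop) = 1 comparison(s) -> [13, 25, 26, 17, 34, 36, 27]
Insert 17: 26 > 17 (shift), 25 > 17 (shift), 13 <= 17 (stop) = 3 comparison(s) -> [13, 17, 25, 26, 34, 36, 27]
Insert 34: 26 <= 34 (stop) = 1 comparison(s) -> [13, 17, 25, 26, 34, 36, 27]
Insert 36: 34 <= 36 (stop) = 1 comparison(s) -> [13, 17, 25, 26, 34, 36, 27]
Insert 27: 36 > 27 (shift), 34 > 27 (shift), 26 <= 27 (stop) = 3 comparison(s) -> [13, 17, 25, 26, 27, 34, 36]
Total comparisons: 1 + 1 + 3 + 1 + 1 + 3 = 10


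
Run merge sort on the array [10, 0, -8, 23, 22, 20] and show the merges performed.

Divide and conquer:
  Merge [0] + [-8] -> [-8, 0]
  Merge [10] + [-8, 0] -> [-8, 0, 10]
  Merge [22] + [20] -> [20, 22]
  Merge [23] + [20, 22] -> [20, 22, 23]
  Merge [-8, 0, 10] + [20, 22, 23] -> [-8, 0, 10, 20, 22, 23]


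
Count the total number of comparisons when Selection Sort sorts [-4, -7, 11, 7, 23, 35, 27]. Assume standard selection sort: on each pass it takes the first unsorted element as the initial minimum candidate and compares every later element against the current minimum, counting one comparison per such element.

Pass 1: scan indices 1..6 for the minimum = 6 comparison(s); min is -7, place at index 0 -> [-7, -4, 11, 7, 23, 35, 27]
Pass 2: scan indices 2..6 for the minimum = 5 comparison(s); min is -4, place at index 1 -> [-7, -4, 11, 7, 23, 35, 27]
Pass 3: scan indices 3..6 for the minimum = 4 comparison(s); min is 7, place at index 2 -> [-7, -4, 7, 11, 23, 35, 27]
Pass 4: scan indices 4..6 for the minimum = 3 comparison(s); min is 11, place at index 3 -> [-7, -4, 7, 11, 23, 35, 27]
Pass 5: scan indices 5..6 for the minimum = 2 comparison(s); min is 23, place at index 4 -> [-7, -4, 7, 11, 23, 35, 27]
Pass 6: scan indices 6..6 for the minimum = 1 comparison(s); min is 27, place at index 5 -> [-7, -4, 7, 11, 23, 27, 35]
Selection sort always scans the whole unsorted suffix, so the count is (n-1) + (n-2) + ... + 1 = n(n-1)/2 = 7*6/2 = 21 regardless of the input order.
Total comparisons: 6 + 5 + 4 + 3 + 2 + 1 = 21


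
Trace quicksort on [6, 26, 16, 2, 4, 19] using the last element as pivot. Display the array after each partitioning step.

Partition 1: pivot=19 at index 4 -> [6, 16, 2, 4, 19, 26]
Partition 2: pivot=4 at index 1 -> [2, 4, 6, 16, 19, 26]
Partition 3: pivot=16 at index 3 -> [2, 4, 6, 16, 19, 26]


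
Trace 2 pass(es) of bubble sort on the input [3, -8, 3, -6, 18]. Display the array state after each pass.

After pass 1: [-8, 3, -6, 3, 18] (2 swaps)
After pass 2: [-8, -6, 3, 3, 18] (1 swaps)
Total swaps: 3


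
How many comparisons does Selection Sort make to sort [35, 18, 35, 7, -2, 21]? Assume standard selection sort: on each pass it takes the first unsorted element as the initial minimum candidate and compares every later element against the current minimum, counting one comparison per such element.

Pass 1: scan indices 1..5 for the minimum = 5 comparison(s); min is -2, place at index 0 -> [-2, 18, 35, 7, 35, 21]
Pass 2: scan indices 2..5 for the minimum = 4 comparison(s); min is 7, place at index 1 -> [-2, 7, 35, 18, 35, 21]
Pass 3: scan indices 3..5 for the minimum = 3 comparison(s); min is 18, place at index 2 -> [-2, 7, 18, 35, 35, 21]
Pass 4: scan indices 4..5 for the minimum = 2 comparison(s); min is 21, place at index 3 -> [-2, 7, 18, 21, 35, 35]
Pass 5: scan indices 5..5 for the minimum = 1 comparison(s); min is 35, place at index 4 -> [-2, 7, 18, 21, 35, 35]
Selection sort always scans the whole unsorted suffix, so the count is (n-1) + (n-2) + ... + 1 = n(n-1)/2 = 6*5/2 = 15 regardless of the input order.
Total comparisons: 5 + 4 + 3 + 2 + 1 = 15


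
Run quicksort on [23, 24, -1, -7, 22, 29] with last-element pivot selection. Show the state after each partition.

Partition 1: pivot=29 at index 5 -> [23, 24, -1, -7, 22, 29]
Partition 2: pivot=22 at index 2 -> [-1, -7, 22, 24, 23, 29]
Partition 3: pivot=-7 at index 0 -> [-7, -1, 22, 24, 23, 29]
Partition 4: pivot=23 at index 3 -> [-7, -1, 22, 23, 24, 29]


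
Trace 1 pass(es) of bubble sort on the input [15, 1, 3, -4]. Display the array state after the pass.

After pass 1: [1, 3, -4, 15] (3 swaps)
Total swaps: 3


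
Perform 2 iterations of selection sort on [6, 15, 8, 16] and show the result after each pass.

Pass 1: Select minimum 6 at index 0, swap -> [6, 15, 8, 16]
Pass 2: Select minimum 8 at index 2, swap -> [6, 8, 15, 16]


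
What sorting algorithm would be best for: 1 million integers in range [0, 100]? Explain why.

Best choice: Counting sort
Reason: O(n + k) where k=100 is small; linear time beats O(n log n)


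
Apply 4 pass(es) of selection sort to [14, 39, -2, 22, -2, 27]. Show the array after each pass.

Pass 1: Select minimum -2 at index 2, swap -> [-2, 39, 14, 22, -2, 27]
Pass 2: Select minimum -2 at index 4, swap -> [-2, -2, 14, 22, 39, 27]
Pass 3: Select minimum 14 at index 2, swap -> [-2, -2, 14, 22, 39, 27]
Pass 4: Select minimum 22 at index 3, swap -> [-2, -2, 14, 22, 39, 27]


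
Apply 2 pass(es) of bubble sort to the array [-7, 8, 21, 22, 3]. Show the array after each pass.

After pass 1: [-7, 8, 21, 3, 22] (1 swaps)
After pass 2: [-7, 8, 3, 21, 22] (1 swaps)
Total swaps: 2


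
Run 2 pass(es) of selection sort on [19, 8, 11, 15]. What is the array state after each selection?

Pass 1: Select minimum 8 at index 1, swap -> [8, 19, 11, 15]
Pass 2: Select minimum 11 at index 2, swap -> [8, 11, 19, 15]


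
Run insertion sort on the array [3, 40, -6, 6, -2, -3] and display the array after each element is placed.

First element 3 is already 'sorted'
Insert 40: shifted 0 elements -> [3, 40, -6, 6, -2, -3]
Insert -6: shifted 2 elements -> [-6, 3, 40, 6, -2, -3]
Insert 6: shifted 1 elements -> [-6, 3, 6, 40, -2, -3]
Insert -2: shifted 3 elements -> [-6, -2, 3, 6, 40, -3]
Insert -3: shifted 4 elements -> [-6, -3, -2, 3, 6, 40]


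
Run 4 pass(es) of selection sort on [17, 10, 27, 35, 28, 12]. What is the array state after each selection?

Pass 1: Select minimum 10 at index 1, swap -> [10, 17, 27, 35, 28, 12]
Pass 2: Select minimum 12 at index 5, swap -> [10, 12, 27, 35, 28, 17]
Pass 3: Select minimum 17 at index 5, swap -> [10, 12, 17, 35, 28, 27]
Pass 4: Select minimum 27 at index 5, swap -> [10, 12, 17, 27, 28, 35]


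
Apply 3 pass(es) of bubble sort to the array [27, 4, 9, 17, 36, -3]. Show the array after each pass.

After pass 1: [4, 9, 17, 27, -3, 36] (4 swaps)
After pass 2: [4, 9, 17, -3, 27, 36] (1 swaps)
After pass 3: [4, 9, -3, 17, 27, 36] (1 swaps)
Total swaps: 6


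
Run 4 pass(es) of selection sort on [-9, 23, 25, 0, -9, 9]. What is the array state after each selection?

Pass 1: Select minimum -9 at index 0, swap -> [-9, 23, 25, 0, -9, 9]
Pass 2: Select minimum -9 at index 4, swap -> [-9, -9, 25, 0, 23, 9]
Pass 3: Select minimum 0 at index 3, swap -> [-9, -9, 0, 25, 23, 9]
Pass 4: Select minimum 9 at index 5, swap -> [-9, -9, 0, 9, 23, 25]


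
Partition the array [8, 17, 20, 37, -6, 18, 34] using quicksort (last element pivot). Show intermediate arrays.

Partition 1: pivot=34 at index 5 -> [8, 17, 20, -6, 18, 34, 37]
Partition 2: pivot=18 at index 3 -> [8, 17, -6, 18, 20, 34, 37]
Partition 3: pivot=-6 at index 0 -> [-6, 17, 8, 18, 20, 34, 37]
Partition 4: pivot=8 at index 1 -> [-6, 8, 17, 18, 20, 34, 37]


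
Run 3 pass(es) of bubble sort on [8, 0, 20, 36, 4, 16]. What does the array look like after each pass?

After pass 1: [0, 8, 20, 4, 16, 36] (3 swaps)
After pass 2: [0, 8, 4, 16, 20, 36] (2 swaps)
After pass 3: [0, 4, 8, 16, 20, 36] (1 swaps)
Total swaps: 6


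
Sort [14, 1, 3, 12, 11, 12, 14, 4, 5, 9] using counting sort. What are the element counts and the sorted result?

Count array: [0, 1, 0, 1, 1, 1, 0, 0, 0, 1, 0, 1, 2, 0, 2]
(count[i] = number of elements equal to i)
Cumulative count: [0, 1, 1, 2, 3, 4, 4, 4, 4, 5, 5, 6, 8, 8, 10]
Sorted: [1, 3, 4, 5, 9, 11, 12, 12, 14, 14]


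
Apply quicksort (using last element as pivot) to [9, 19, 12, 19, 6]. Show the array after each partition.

Partition 1: pivot=6 at index 0 -> [6, 19, 12, 19, 9]
Partition 2: pivot=9 at index 1 -> [6, 9, 12, 19, 19]
Partition 3: pivot=19 at index 4 -> [6, 9, 12, 19, 19]
Partition 4: pivot=19 at index 3 -> [6, 9, 12, 19, 19]


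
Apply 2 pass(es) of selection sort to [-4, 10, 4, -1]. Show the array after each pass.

Pass 1: Select minimum -4 at index 0, swap -> [-4, 10, 4, -1]
Pass 2: Select minimum -1 at index 3, swap -> [-4, -1, 4, 10]


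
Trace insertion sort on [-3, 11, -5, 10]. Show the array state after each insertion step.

First element -3 is already 'sorted'
Insert 11: shifted 0 elements -> [-3, 11, -5, 10]
Insert -5: shifted 2 elements -> [-5, -3, 11, 10]
Insert 10: shifted 1 elements -> [-5, -3, 10, 11]


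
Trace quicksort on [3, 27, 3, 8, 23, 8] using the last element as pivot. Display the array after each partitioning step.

Partition 1: pivot=8 at index 3 -> [3, 3, 8, 8, 23, 27]
Partition 2: pivot=8 at index 2 -> [3, 3, 8, 8, 23, 27]
Partition 3: pivot=3 at index 1 -> [3, 3, 8, 8, 23, 27]
Partition 4: pivot=27 at index 5 -> [3, 3, 8, 8, 23, 27]


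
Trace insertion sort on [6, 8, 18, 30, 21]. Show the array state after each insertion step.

First element 6 is already 'sorted'
Insert 8: shifted 0 elements -> [6, 8, 18, 30, 21]
Insert 18: shifted 0 elements -> [6, 8, 18, 30, 21]
Insert 30: shifted 0 elements -> [6, 8, 18, 30, 21]
Insert 21: shifted 1 elements -> [6, 8, 18, 21, 30]


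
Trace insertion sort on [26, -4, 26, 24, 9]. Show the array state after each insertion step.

First element 26 is already 'sorted'
Insert -4: shifted 1 elements -> [-4, 26, 26, 24, 9]
Insert 26: shifted 0 elements -> [-4, 26, 26, 24, 9]
Insert 24: shifted 2 elements -> [-4, 24, 26, 26, 9]
Insert 9: shifted 3 elements -> [-4, 9, 24, 26, 26]


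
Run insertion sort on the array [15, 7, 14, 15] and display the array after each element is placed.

First element 15 is already 'sorted'
Insert 7: shifted 1 elements -> [7, 15, 14, 15]
Insert 14: shifted 1 elements -> [7, 14, 15, 15]
Insert 15: shifted 0 elements -> [7, 14, 15, 15]


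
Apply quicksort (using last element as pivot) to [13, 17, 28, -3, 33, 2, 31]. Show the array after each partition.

Partition 1: pivot=31 at index 5 -> [13, 17, 28, -3, 2, 31, 33]
Partition 2: pivot=2 at index 1 -> [-3, 2, 28, 13, 17, 31, 33]
Partition 3: pivot=17 at index 3 -> [-3, 2, 13, 17, 28, 31, 33]


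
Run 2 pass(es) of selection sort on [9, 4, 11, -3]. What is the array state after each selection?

Pass 1: Select minimum -3 at index 3, swap -> [-3, 4, 11, 9]
Pass 2: Select minimum 4 at index 1, swap -> [-3, 4, 11, 9]


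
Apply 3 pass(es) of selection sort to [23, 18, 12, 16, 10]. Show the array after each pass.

Pass 1: Select minimum 10 at index 4, swap -> [10, 18, 12, 16, 23]
Pass 2: Select minimum 12 at index 2, swap -> [10, 12, 18, 16, 23]
Pass 3: Select minimum 16 at index 3, swap -> [10, 12, 16, 18, 23]


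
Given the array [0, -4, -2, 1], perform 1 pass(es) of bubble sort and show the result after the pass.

After pass 1: [-4, -2, 0, 1] (2 swaps)
Total swaps: 2


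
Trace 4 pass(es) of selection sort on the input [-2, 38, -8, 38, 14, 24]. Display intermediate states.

Pass 1: Select minimum -8 at index 2, swap -> [-8, 38, -2, 38, 14, 24]
Pass 2: Select minimum -2 at index 2, swap -> [-8, -2, 38, 38, 14, 24]
Pass 3: Select minimum 14 at index 4, swap -> [-8, -2, 14, 38, 38, 24]
Pass 4: Select minimum 24 at index 5, swap -> [-8, -2, 14, 24, 38, 38]


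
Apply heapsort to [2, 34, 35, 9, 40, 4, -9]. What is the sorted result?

Build heap: [40, 34, 35, 9, 2, 4, -9]
Extract 40: [35, 34, 4, 9, 2, -9, 40]
Extract 35: [34, 9, 4, -9, 2, 35, 40]
Extract 34: [9, 2, 4, -9, 34, 35, 40]
Extract 9: [4, 2, -9, 9, 34, 35, 40]
Extract 4: [2, -9, 4, 9, 34, 35, 40]
Extract 2: [-9, 2, 4, 9, 34, 35, 40]


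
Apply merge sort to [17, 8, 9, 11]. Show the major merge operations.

Divide and conquer:
  Merge [17] + [8] -> [8, 17]
  Merge [9] + [11] -> [9, 11]
  Merge [8, 17] + [9, 11] -> [8, 9, 11, 17]


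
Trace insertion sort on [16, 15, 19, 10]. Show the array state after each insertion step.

First element 16 is already 'sorted'
Insert 15: shifted 1 elements -> [15, 16, 19, 10]
Insert 19: shifted 0 elements -> [15, 16, 19, 10]
Insert 10: shifted 3 elements -> [10, 15, 16, 19]


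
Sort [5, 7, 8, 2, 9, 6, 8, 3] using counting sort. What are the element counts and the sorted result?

Count array: [0, 0, 1, 1, 0, 1, 1, 1, 2, 1]
(count[i] = number of elements equal to i)
Cumulative count: [0, 0, 1, 2, 2, 3, 4, 5, 7, 8]
Sorted: [2, 3, 5, 6, 7, 8, 8, 9]


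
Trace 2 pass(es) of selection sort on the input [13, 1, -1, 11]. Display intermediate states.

Pass 1: Select minimum -1 at index 2, swap -> [-1, 1, 13, 11]
Pass 2: Select minimum 1 at index 1, swap -> [-1, 1, 13, 11]


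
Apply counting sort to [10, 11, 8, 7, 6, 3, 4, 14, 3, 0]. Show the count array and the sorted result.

Count array: [1, 0, 0, 2, 1, 0, 1, 1, 1, 0, 1, 1, 0, 0, 1]
(count[i] = number of elements equal to i)
Cumulative count: [1, 1, 1, 3, 4, 4, 5, 6, 7, 7, 8, 9, 9, 9, 10]
Sorted: [0, 3, 3, 4, 6, 7, 8, 10, 11, 14]


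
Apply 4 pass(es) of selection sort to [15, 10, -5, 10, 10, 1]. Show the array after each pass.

Pass 1: Select minimum -5 at index 2, swap -> [-5, 10, 15, 10, 10, 1]
Pass 2: Select minimum 1 at index 5, swap -> [-5, 1, 15, 10, 10, 10]
Pass 3: Select minimum 10 at index 3, swap -> [-5, 1, 10, 15, 10, 10]
Pass 4: Select minimum 10 at index 4, swap -> [-5, 1, 10, 10, 15, 10]


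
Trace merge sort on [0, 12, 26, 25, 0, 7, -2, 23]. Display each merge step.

Divide and conquer:
  Merge [0] + [12] -> [0, 12]
  Merge [26] + [25] -> [25, 26]
  Merge [0, 12] + [25, 26] -> [0, 12, 25, 26]
  Merge [0] + [7] -> [0, 7]
  Merge [-2] + [23] -> [-2, 23]
  Merge [0, 7] + [-2, 23] -> [-2, 0, 7, 23]
  Merge [0, 12, 25, 26] + [-2, 0, 7, 23] -> [-2, 0, 0, 7, 12, 23, 25, 26]


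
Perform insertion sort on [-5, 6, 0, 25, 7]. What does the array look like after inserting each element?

First element -5 is already 'sorted'
Insert 6: shifted 0 elements -> [-5, 6, 0, 25, 7]
Insert 0: shifted 1 elements -> [-5, 0, 6, 25, 7]
Insert 25: shifted 0 elements -> [-5, 0, 6, 25, 7]
Insert 7: shifted 1 elements -> [-5, 0, 6, 7, 25]


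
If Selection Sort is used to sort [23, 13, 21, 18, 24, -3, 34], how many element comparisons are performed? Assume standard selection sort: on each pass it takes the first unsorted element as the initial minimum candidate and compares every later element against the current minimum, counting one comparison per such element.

Pass 1: scan indices 1..6 for the minimum = 6 comparison(s); min is -3, place at index 0 -> [-3, 13, 21, 18, 24, 23, 34]
Pass 2: scan indices 2..6 for the minimum = 5 comparison(s); min is 13, place at index 1 -> [-3, 13, 21, 18, 24, 23, 34]
Pass 3: scan indices 3..6 for the minimum = 4 comparison(s); min is 18, place at index 2 -> [-3, 13, 18, 21, 24, 23, 34]
Pass 4: scan indices 4..6 for the minimum = 3 comparison(s); min is 21, place at index 3 -> [-3, 13, 18, 21, 24, 23, 34]
Pass 5: scan indices 5..6 for the minimum = 2 comparison(s); min is 23, place at index 4 -> [-3, 13, 18, 21, 23, 24, 34]
Pass 6: scan indices 6..6 for the minimum = 1 comparison(s); min is 24, place at index 5 -> [-3, 13, 18, 21, 23, 24, 34]
Selection sort always scans the whole unsorted suffix, so the count is (n-1) + (n-2) + ... + 1 = n(n-1)/2 = 7*6/2 = 21 regardless of the input order.
Total comparisons: 6 + 5 + 4 + 3 + 2 + 1 = 21


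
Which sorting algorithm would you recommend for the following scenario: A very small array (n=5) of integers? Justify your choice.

Best choice: Insertion sort
Reason: For tiny inputs the O(n^2) overhead is negligible and insertion sort has minimal constant factors


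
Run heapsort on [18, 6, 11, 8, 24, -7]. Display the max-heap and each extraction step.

Build heap: [24, 18, 11, 8, 6, -7]
Extract 24: [18, 8, 11, -7, 6, 24]
Extract 18: [11, 8, 6, -7, 18, 24]
Extract 11: [8, -7, 6, 11, 18, 24]
Extract 8: [6, -7, 8, 11, 18, 24]
Extract 6: [-7, 6, 8, 11, 18, 24]


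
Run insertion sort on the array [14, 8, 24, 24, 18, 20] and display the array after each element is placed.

First element 14 is already 'sorted'
Insert 8: shifted 1 elements -> [8, 14, 24, 24, 18, 20]
Insert 24: shifted 0 elements -> [8, 14, 24, 24, 18, 20]
Insert 24: shifted 0 elements -> [8, 14, 24, 24, 18, 20]
Insert 18: shifted 2 elements -> [8, 14, 18, 24, 24, 20]
Insert 20: shifted 2 elements -> [8, 14, 18, 20, 24, 24]


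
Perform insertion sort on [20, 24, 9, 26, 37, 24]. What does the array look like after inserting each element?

First element 20 is already 'sorted'
Insert 24: shifted 0 elements -> [20, 24, 9, 26, 37, 24]
Insert 9: shifted 2 elements -> [9, 20, 24, 26, 37, 24]
Insert 26: shifted 0 elements -> [9, 20, 24, 26, 37, 24]
Insert 37: shifted 0 elements -> [9, 20, 24, 26, 37, 24]
Insert 24: shifted 2 elements -> [9, 20, 24, 24, 26, 37]


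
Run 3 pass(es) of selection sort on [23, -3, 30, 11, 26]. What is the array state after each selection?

Pass 1: Select minimum -3 at index 1, swap -> [-3, 23, 30, 11, 26]
Pass 2: Select minimum 11 at index 3, swap -> [-3, 11, 30, 23, 26]
Pass 3: Select minimum 23 at index 3, swap -> [-3, 11, 23, 30, 26]


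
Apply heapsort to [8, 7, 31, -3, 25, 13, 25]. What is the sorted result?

Build heap: [31, 25, 25, -3, 7, 13, 8]
Extract 31: [25, 8, 25, -3, 7, 13, 31]
Extract 25: [25, 8, 13, -3, 7, 25, 31]
Extract 25: [13, 8, 7, -3, 25, 25, 31]
Extract 13: [8, -3, 7, 13, 25, 25, 31]
Extract 8: [7, -3, 8, 13, 25, 25, 31]
Extract 7: [-3, 7, 8, 13, 25, 25, 31]


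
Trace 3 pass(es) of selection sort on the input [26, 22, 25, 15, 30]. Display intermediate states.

Pass 1: Select minimum 15 at index 3, swap -> [15, 22, 25, 26, 30]
Pass 2: Select minimum 22 at index 1, swap -> [15, 22, 25, 26, 30]
Pass 3: Select minimum 25 at index 2, swap -> [15, 22, 25, 26, 30]


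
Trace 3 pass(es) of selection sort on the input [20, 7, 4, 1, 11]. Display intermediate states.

Pass 1: Select minimum 1 at index 3, swap -> [1, 7, 4, 20, 11]
Pass 2: Select minimum 4 at index 2, swap -> [1, 4, 7, 20, 11]
Pass 3: Select minimum 7 at index 2, swap -> [1, 4, 7, 20, 11]


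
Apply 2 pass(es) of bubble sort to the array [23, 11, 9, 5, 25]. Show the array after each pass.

After pass 1: [11, 9, 5, 23, 25] (3 swaps)
After pass 2: [9, 5, 11, 23, 25] (2 swaps)
Total swaps: 5


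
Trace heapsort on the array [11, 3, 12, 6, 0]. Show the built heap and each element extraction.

Build heap: [12, 6, 11, 3, 0]
Extract 12: [11, 6, 0, 3, 12]
Extract 11: [6, 3, 0, 11, 12]
Extract 6: [3, 0, 6, 11, 12]
Extract 3: [0, 3, 6, 11, 12]


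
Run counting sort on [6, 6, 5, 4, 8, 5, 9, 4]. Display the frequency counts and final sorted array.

Count array: [0, 0, 0, 0, 2, 2, 2, 0, 1, 1]
(count[i] = number of elements equal to i)
Cumulative count: [0, 0, 0, 0, 2, 4, 6, 6, 7, 8]
Sorted: [4, 4, 5, 5, 6, 6, 8, 9]


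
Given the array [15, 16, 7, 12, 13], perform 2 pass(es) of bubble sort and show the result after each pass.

After pass 1: [15, 7, 12, 13, 16] (3 swaps)
After pass 2: [7, 12, 13, 15, 16] (3 swaps)
Total swaps: 6


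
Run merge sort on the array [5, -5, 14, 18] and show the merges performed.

Divide and conquer:
  Merge [5] + [-5] -> [-5, 5]
  Merge [14] + [18] -> [14, 18]
  Merge [-5, 5] + [14, 18] -> [-5, 5, 14, 18]


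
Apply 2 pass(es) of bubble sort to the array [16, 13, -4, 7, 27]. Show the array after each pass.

After pass 1: [13, -4, 7, 16, 27] (3 swaps)
After pass 2: [-4, 7, 13, 16, 27] (2 swaps)
Total swaps: 5


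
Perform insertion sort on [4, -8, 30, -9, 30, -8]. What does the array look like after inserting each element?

First element 4 is already 'sorted'
Insert -8: shifted 1 elements -> [-8, 4, 30, -9, 30, -8]
Insert 30: shifted 0 elements -> [-8, 4, 30, -9, 30, -8]
Insert -9: shifted 3 elements -> [-9, -8, 4, 30, 30, -8]
Insert 30: shifted 0 elements -> [-9, -8, 4, 30, 30, -8]
Insert -8: shifted 3 elements -> [-9, -8, -8, 4, 30, 30]


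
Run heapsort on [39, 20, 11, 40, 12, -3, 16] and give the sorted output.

Build heap: [40, 39, 16, 20, 12, -3, 11]
Extract 40: [39, 20, 16, 11, 12, -3, 40]
Extract 39: [20, 12, 16, 11, -3, 39, 40]
Extract 20: [16, 12, -3, 11, 20, 39, 40]
Extract 16: [12, 11, -3, 16, 20, 39, 40]
Extract 12: [11, -3, 12, 16, 20, 39, 40]
Extract 11: [-3, 11, 12, 16, 20, 39, 40]


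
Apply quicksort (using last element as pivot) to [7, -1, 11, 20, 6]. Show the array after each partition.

Partition 1: pivot=6 at index 1 -> [-1, 6, 11, 20, 7]
Partition 2: pivot=7 at index 2 -> [-1, 6, 7, 20, 11]
Partition 3: pivot=11 at index 3 -> [-1, 6, 7, 11, 20]


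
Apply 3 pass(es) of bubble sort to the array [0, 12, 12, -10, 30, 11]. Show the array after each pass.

After pass 1: [0, 12, -10, 12, 11, 30] (2 swaps)
After pass 2: [0, -10, 12, 11, 12, 30] (2 swaps)
After pass 3: [-10, 0, 11, 12, 12, 30] (2 swaps)
Total swaps: 6


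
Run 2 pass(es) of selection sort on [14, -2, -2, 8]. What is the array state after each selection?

Pass 1: Select minimum -2 at index 1, swap -> [-2, 14, -2, 8]
Pass 2: Select minimum -2 at index 2, swap -> [-2, -2, 14, 8]


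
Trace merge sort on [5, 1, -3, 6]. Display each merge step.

Divide and conquer:
  Merge [5] + [1] -> [1, 5]
  Merge [-3] + [6] -> [-3, 6]
  Merge [1, 5] + [-3, 6] -> [-3, 1, 5, 6]


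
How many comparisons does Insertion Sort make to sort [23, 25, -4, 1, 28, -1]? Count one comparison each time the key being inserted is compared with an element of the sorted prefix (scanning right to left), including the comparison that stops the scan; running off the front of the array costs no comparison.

Insert 25: 23 <= 25 (stop) = 1 comparison(s) -> [23, 25, -4, 1, 28, -1]
Insert -4: 25 > -4 (shift), 23 > -4 (shift), reached front = 2 comparison(s) -> [-4, 23, 25, 1, 28, -1]
Insert 1: 25 > 1 (shift), 23 > 1 (shift), -4 <= 1 (stop) = 3 comparison(s) -> [-4, 1, 23, 25, 28, -1]
Insert 28: 25 <= 28 (stop) = 1 comparison(s) -> [-4, 1, 23, 25, 28, -1]
Insert -1: 28 > -1 (shift), 25 > -1 (shift), 23 > -1 (shift), 1 > -1 (shift), -4 <= -1 (stop) = 5 comparison(s) -> [-4, -1, 1, 23, 25, 28]
Total comparisons: 1 + 2 + 3 + 1 + 5 = 12


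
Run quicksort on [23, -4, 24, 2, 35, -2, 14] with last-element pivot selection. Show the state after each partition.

Partition 1: pivot=14 at index 3 -> [-4, 2, -2, 14, 35, 24, 23]
Partition 2: pivot=-2 at index 1 -> [-4, -2, 2, 14, 35, 24, 23]
Partition 3: pivot=23 at index 4 -> [-4, -2, 2, 14, 23, 24, 35]
Partition 4: pivot=35 at index 6 -> [-4, -2, 2, 14, 23, 24, 35]


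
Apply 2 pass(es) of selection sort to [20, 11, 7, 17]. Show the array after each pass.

Pass 1: Select minimum 7 at index 2, swap -> [7, 11, 20, 17]
Pass 2: Select minimum 11 at index 1, swap -> [7, 11, 20, 17]


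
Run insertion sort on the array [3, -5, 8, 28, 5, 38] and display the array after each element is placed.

First element 3 is already 'sorted'
Insert -5: shifted 1 elements -> [-5, 3, 8, 28, 5, 38]
Insert 8: shifted 0 elements -> [-5, 3, 8, 28, 5, 38]
Insert 28: shifted 0 elements -> [-5, 3, 8, 28, 5, 38]
Insert 5: shifted 2 elements -> [-5, 3, 5, 8, 28, 38]
Insert 38: shifted 0 elements -> [-5, 3, 5, 8, 28, 38]


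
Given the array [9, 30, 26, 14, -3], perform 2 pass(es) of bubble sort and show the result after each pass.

After pass 1: [9, 26, 14, -3, 30] (3 swaps)
After pass 2: [9, 14, -3, 26, 30] (2 swaps)
Total swaps: 5
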